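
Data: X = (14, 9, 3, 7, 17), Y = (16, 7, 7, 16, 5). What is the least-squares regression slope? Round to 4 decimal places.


b = sum((xi-xbar)(yi-ybar)) / sum((xi-xbar)^2)
n = 5, xbar = 50/5 = 10, ybar = 51/5 = 10.2
Sxy = sum((xi-xbar)(yi-ybar)) = -5
Sxx = sum((xi-xbar)^2) = 124
b = Sxy / Sxx = -5/124 ≈ -0.040323

-0.0403


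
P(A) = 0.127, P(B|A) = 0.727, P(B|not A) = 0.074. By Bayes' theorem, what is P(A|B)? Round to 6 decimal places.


P(A|B) = P(B|A)*P(A) / P(B), P(B) = P(B|A)*P(A) + P(B|not A)*P(not A)
P(B|A)*P(A) = 0.727 * 0.127 = 0.092329
P(B|not A)*P(not A) = 0.074 * 0.873 = 0.064602
P(B) = 0.092329 + 0.064602 = 0.156931
P(A|B) = 0.092329 / 0.156931 ≈ 0.58834137

0.588341


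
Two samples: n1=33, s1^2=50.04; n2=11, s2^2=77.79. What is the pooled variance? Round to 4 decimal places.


sp^2 = ((n1-1)*s1^2 + (n2-1)*s2^2)/(n1+n2-2)
(n1-1)*s1^2 = 32 * 50.04 = 1601.28
(n2-1)*s2^2 = 10 * 77.79 = 777.9
numerator = 1601.28 + 777.9 = 2379.18
n1+n2-2 = 42
sp^2 = 2379.18 / 42 = 39653/700 ≈ 56.647143

56.6471


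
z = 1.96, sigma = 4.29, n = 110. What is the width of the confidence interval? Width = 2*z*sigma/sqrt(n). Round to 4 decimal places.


width = 2*z*sigma/sqrt(n)
2*z*sigma = 2 * 1.96 * 4.29 = 16.8168
sqrt(110) ≈ 10.488088
width = 16.8168 / 10.488088 ≈ 1.603419

1.6034


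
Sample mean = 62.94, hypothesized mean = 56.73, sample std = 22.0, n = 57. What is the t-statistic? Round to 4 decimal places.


t = (xbar - mu0) / (s/sqrt(n))
xbar - mu0 = 62.94 - 56.73 = 6.21
sqrt(57) ≈ 7.54983444
s/sqrt(n) = 22.0 / 7.54983444 ≈ 2.91397119
t = 6.21 / 2.91397119 ≈ 2.131112

2.1311


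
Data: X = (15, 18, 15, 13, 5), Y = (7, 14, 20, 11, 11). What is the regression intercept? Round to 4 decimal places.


a = ybar - b*xbar, where b = sum((xi-xbar)(yi-ybar)) / sum((xi-xbar)^2)
n = 5, xbar = 66/5 = 13.2, ybar = 63/5 = 12.6
Sxy = sum((xi-xbar)(yi-ybar)) = 23.4
Sxx = sum((xi-xbar)^2) = 96.8
b = Sxy / Sxx = 117/484 ≈ 0.241736
a = 12.6 - 0.241736 * 13.2 = 207/22 ≈ 9.409091

9.4091


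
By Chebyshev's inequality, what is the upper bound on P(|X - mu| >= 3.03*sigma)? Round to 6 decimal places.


P <= 1/k^2
k^2 = 3.03^2 = 9.1809
1/k^2 = 1 / 9.1809 ≈ 0.10892178

0.108922


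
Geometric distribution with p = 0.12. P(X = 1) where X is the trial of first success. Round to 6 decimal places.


P = (1-p)^(k-1) * p
(1-p)^(k-1) = 0.88^0 = 1
P = 1 * 0.12 = 0.12

0.120000


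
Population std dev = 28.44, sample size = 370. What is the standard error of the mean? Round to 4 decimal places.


SE = sigma / sqrt(n)
sqrt(370) ≈ 19.235384
SE = 28.44 / 19.235384 ≈ 1.478525

1.4785


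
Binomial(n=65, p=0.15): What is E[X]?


E[X] = n*p = 65 * 0.15 = 9.75

9.75


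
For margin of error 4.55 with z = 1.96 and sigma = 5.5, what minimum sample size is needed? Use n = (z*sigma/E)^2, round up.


z*sigma/E = 1.96 * 5.5 / 4.55 = 154/65 ≈ 2.369231
(z*sigma/E)^2 = 23716/4225 ≈ 5.613254
round up: n = 6

6


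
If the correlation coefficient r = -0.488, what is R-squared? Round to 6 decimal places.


R^2 = r^2 = (-0.488)^2 = 0.238144

0.238144


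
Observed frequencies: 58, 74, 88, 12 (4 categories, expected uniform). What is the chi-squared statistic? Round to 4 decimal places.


chi2 = sum((O-E)^2/E), E = total/4
total = 232, E = 232/4 = 58
(58 - 58)^2 / 58 = 0 / 58 = 0
(74 - 58)^2 / 58 = 256 / 58 = 128/29 ≈ 4.413793
(88 - 58)^2 / 58 = 900 / 58 = 450/29 ≈ 15.517241
(12 - 58)^2 / 58 = 2116 / 58 = 1058/29 ≈ 36.482759
chi2 = 1636/29 ≈ 56.413793

56.4138


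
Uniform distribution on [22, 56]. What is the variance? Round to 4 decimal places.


Var = (b-a)^2 / 12
(b-a)^2 = (56 - 22)^2 = 1156
Var = 1156/12 ≈ 96.333333

96.3333


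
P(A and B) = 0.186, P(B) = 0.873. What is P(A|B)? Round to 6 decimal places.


P(A|B) = P(A and B) / P(B) = 0.186 / 0.873 = 62/291 ≈ 0.21305842

0.213058


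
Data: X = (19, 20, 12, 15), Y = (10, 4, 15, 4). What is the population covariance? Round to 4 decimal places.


Cov = (1/n)*sum((xi-xbar)(yi-ybar))
n = 4, xbar = 66/4 = 16.5, ybar = 33/4 = 8.25
sum((xi-xbar)(yi-ybar)) = -34.5
Cov = -34.5 / 4 = -8.625

-8.6250


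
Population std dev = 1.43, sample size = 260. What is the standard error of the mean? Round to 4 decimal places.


SE = sigma / sqrt(n)
sqrt(260) ≈ 16.124515
SE = 1.43 / 16.124515 ≈ 0.088685

0.0887


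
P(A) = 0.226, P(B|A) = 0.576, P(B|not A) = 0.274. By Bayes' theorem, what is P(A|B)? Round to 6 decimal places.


P(A|B) = P(B|A)*P(A) / P(B), P(B) = P(B|A)*P(A) + P(B|not A)*P(not A)
P(B|A)*P(A) = 0.576 * 0.226 = 0.130176
P(B|not A)*P(not A) = 0.274 * 0.774 = 0.212076
P(B) = 0.130176 + 0.212076 = 0.342252
P(A|B) = 0.130176 / 0.342252 = 3616/9507 ≈ 0.38035132

0.380351


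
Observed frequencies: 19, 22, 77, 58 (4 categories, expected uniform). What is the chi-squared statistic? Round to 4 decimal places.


chi2 = sum((O-E)^2/E), E = total/4
total = 176, E = 176/4 = 44
(19 - 44)^2 / 44 = 625 / 44 = 625/44 ≈ 14.204545
(22 - 44)^2 / 44 = 484 / 44 = 11
(77 - 44)^2 / 44 = 1089 / 44 = 24.75
(58 - 44)^2 / 44 = 196 / 44 = 49/11 ≈ 4.454545
chi2 = 1197/22 ≈ 54.409091

54.4091


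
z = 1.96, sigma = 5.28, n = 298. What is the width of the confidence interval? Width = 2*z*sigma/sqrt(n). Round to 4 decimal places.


width = 2*z*sigma/sqrt(n)
2*z*sigma = 2 * 1.96 * 5.28 = 20.6976
sqrt(298) ≈ 17.262677
width = 20.6976 / 17.262677 ≈ 1.198980

1.1990


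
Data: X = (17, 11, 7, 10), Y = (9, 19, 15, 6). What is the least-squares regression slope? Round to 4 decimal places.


b = sum((xi-xbar)(yi-ybar)) / sum((xi-xbar)^2)
n = 4, xbar = 45/4 = 11.25, ybar = 49/4 = 12.25
Sxy = sum((xi-xbar)(yi-ybar)) = -24.25
Sxx = sum((xi-xbar)^2) = 52.75
b = Sxy / Sxx = -97/211 ≈ -0.459716

-0.4597


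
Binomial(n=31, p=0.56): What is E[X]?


E[X] = n*p = 31 * 0.56 = 17.36

17.36


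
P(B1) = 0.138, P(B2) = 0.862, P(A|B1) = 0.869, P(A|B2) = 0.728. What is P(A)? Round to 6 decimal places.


P(A) = P(A|B1)*P(B1) + P(A|B2)*P(B2)
P(A|B1)*P(B1) = 0.869 * 0.138 = 0.119922
P(A|B2)*P(B2) = 0.728 * 0.862 = 0.627536
P(A) = 0.119922 + 0.627536 = 0.747458

0.747458


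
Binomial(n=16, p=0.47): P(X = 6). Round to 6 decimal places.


P = C(n,k) * p^k * (1-p)^(n-k)
C(16,6) = 8008
p^k = 0.47^6 ≈ 0.01077922
(1-p)^(n-k) = 0.53^10 ≈ 0.001748875
P = 8008 * 0.01077922 * 0.001748875 ≈ 0.150963

0.150963


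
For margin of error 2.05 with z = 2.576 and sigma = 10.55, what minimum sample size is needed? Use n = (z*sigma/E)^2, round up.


z*sigma/E = 2.576 * 10.55 / 2.05 = 67942/5125 ≈ 13.256976
(z*sigma/E)^2 ≈ 175.747402
round up: n = 176

176


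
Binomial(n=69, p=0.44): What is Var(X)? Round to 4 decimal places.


Var = n*p*(1-p) = 69 * 0.44 * 0.56 = 17.0016

17.0016


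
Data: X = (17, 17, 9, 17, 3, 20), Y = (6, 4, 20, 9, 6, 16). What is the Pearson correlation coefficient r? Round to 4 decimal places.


r = sum((xi-xbar)(yi-ybar)) / sqrt(sum((xi-xbar)^2) * sum((yi-ybar)^2))
n = 6, xbar = 83/6 ≈ 13.833333, ybar = 61/6 ≈ 10.166667
Sxy = sum((xi-xbar)(yi-ybar)) = -17/6 ≈ -2.833333
Sxx = sum((xi-xbar)^2) = 1253/6 ≈ 208.833333
Syy = sum((yi-ybar)^2) = 1229/6 ≈ 204.833333
sqrt(Sxx*Syy) ≈ 206.823663
r = Sxy / sqrt(Sxx*Syy) = -2.833333 / 206.823663 ≈ -0.013699

-0.0137


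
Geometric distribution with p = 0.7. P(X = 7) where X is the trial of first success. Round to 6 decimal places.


P = (1-p)^(k-1) * p
(1-p)^(k-1) = 0.3^6 = 0.000729
P = 0.000729 * 0.7 = 0.0005103

0.000510


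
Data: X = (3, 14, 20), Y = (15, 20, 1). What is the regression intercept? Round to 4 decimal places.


a = ybar - b*xbar, where b = sum((xi-xbar)(yi-ybar)) / sum((xi-xbar)^2)
n = 3, xbar = 37/3 ≈ 12.333333, ybar = 36/3 = 12
Sxy = sum((xi-xbar)(yi-ybar)) = -99
Sxx = sum((xi-xbar)^2) = 446/3 ≈ 148.666667
b = Sxy / Sxx = -297/446 ≈ -0.665919
a = 12 - (-0.665919) * 12.333333 = 9015/446 ≈ 20.213004

20.2130


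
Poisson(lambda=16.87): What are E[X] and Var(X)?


E[X] = Var(X) = lambda = 16.87

16.87, 16.87


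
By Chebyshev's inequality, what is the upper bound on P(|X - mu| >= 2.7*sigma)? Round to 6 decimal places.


P <= 1/k^2
k^2 = 2.7^2 = 7.29
1/k^2 = 1 / 7.29 = 100/729 ≈ 0.13717421

0.137174


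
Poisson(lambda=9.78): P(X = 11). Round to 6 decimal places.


P = e^(-lam) * lam^k / k!
e^(-9.78) ≈ 0.00005657180
lam^k = 9.78^11 ≈ 78293805506.938196
k! = 11! = 39916800
P = 0.00005657180 * 78293805506.938196 / 39916800 ≈ 0.110961

0.110961


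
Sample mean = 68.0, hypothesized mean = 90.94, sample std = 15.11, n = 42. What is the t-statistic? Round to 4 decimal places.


t = (xbar - mu0) / (s/sqrt(n))
xbar - mu0 = 68.0 - 90.94 = -22.94
sqrt(42) ≈ 6.48074070
s/sqrt(n) = 15.11 / 6.48074070 ≈ 2.33152362
t = -22.94 / 2.33152362 ≈ -9.839060

-9.8391


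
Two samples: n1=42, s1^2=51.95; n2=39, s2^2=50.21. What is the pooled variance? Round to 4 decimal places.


sp^2 = ((n1-1)*s1^2 + (n2-1)*s2^2)/(n1+n2-2)
(n1-1)*s1^2 = 41 * 51.95 = 2129.95
(n2-1)*s2^2 = 38 * 50.21 = 1907.98
numerator = 2129.95 + 1907.98 = 4037.93
n1+n2-2 = 79
sp^2 = 4037.93 / 79 = 403793/7900 ≈ 51.113038

51.1130


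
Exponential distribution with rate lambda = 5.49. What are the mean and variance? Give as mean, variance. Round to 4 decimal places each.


mean = 1/lam, var = 1/lam^2
mean = 1 / 5.49 = 100/549 ≈ 0.182149
lam^2 = 5.49^2 = 30.1401
var = 1 / 30.1401 ≈ 0.033178

0.1821, 0.0332


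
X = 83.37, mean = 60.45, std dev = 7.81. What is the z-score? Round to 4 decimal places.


z = (X - mu) / sigma
X - mu = 83.37 - 60.45 = 22.92
z = 22.92 / 7.81 = 2292/781 ≈ 2.934699

2.9347


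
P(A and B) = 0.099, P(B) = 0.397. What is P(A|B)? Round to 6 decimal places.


P(A|B) = P(A and B) / P(B) = 0.099 / 0.397 = 99/397 ≈ 0.24937028

0.249370


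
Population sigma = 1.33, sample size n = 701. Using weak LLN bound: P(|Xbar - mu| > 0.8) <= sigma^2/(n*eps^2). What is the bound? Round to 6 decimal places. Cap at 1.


bound = min(1, sigma^2/(n*eps^2))
sigma^2 = 1.33^2 = 1.7689
n*eps^2 = 701 * 0.8^2 = 701 * 0.64 = 448.64
sigma^2/(n*eps^2) = 1.7689 / 448.64 ≈ 0.00394280

0.003943


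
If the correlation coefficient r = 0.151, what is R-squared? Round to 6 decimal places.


R^2 = r^2 = (0.151)^2 = 0.022801

0.022801


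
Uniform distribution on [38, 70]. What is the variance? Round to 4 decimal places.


Var = (b-a)^2 / 12
(b-a)^2 = (70 - 38)^2 = 1024
Var = 1024/12 ≈ 85.333333

85.3333


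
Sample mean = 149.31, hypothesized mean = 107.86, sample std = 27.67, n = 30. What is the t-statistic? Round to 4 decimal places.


t = (xbar - mu0) / (s/sqrt(n))
xbar - mu0 = 149.31 - 107.86 = 41.45
sqrt(30) ≈ 5.47722558
s/sqrt(n) = 27.67 / 5.47722558 ≈ 5.05182772
t = 41.45 / 5.05182772 ≈ 8.204951

8.2050


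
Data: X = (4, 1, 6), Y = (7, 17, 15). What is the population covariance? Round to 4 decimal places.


Cov = (1/n)*sum((xi-xbar)(yi-ybar))
n = 3, xbar = 11/3 ≈ 3.666667, ybar = 39/3 = 13
sum((xi-xbar)(yi-ybar)) = -8
Cov = -8 / 3 = -8/3 ≈ -2.666667

-2.6667


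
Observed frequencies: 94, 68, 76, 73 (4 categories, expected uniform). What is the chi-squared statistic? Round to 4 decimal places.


chi2 = sum((O-E)^2/E), E = total/4
total = 311, E = 311/4 = 77.75
(94 - 77.75)^2 / 77.75 = 264.0625 / 77.75 = 4225/1244 ≈ 3.396302
(68 - 77.75)^2 / 77.75 = 95.0625 / 77.75 = 1521/1244 ≈ 1.222669
(76 - 77.75)^2 / 77.75 = 3.0625 / 77.75 = 49/1244 ≈ 0.039389
(73 - 77.75)^2 / 77.75 = 22.5625 / 77.75 = 361/1244 ≈ 0.290193
chi2 = 1539/311 ≈ 4.948553

4.9486


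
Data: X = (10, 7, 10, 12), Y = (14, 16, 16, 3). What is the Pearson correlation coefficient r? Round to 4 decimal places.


r = sum((xi-xbar)(yi-ybar)) / sqrt(sum((xi-xbar)^2) * sum((yi-ybar)^2))
n = 4, xbar = 39/4 = 9.75, ybar = 49/4 = 12.25
Sxy = sum((xi-xbar)(yi-ybar)) = -29.75
Sxx = sum((xi-xbar)^2) = 12.75
Syy = sum((yi-ybar)^2) = 116.75
sqrt(Sxx*Syy) ≈ 38.581893
r = Sxy / sqrt(Sxx*Syy) = -29.75 / 38.581893 ≈ -0.771087

-0.7711


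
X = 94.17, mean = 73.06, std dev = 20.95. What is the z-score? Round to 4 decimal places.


z = (X - mu) / sigma
X - mu = 94.17 - 73.06 = 21.11
z = 21.11 / 20.95 = 2111/2095 ≈ 1.007637

1.0076


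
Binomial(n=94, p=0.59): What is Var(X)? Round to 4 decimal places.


Var = n*p*(1-p) = 94 * 0.59 * 0.41 = 22.7386

22.7386


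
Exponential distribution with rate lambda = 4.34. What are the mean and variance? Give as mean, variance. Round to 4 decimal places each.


mean = 1/lam, var = 1/lam^2
mean = 1 / 4.34 = 50/217 ≈ 0.230415
lam^2 = 4.34^2 = 18.8356
var = 1 / 18.8356 ≈ 0.053091

0.2304, 0.0531


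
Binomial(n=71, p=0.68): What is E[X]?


E[X] = n*p = 71 * 0.68 = 48.28

48.28


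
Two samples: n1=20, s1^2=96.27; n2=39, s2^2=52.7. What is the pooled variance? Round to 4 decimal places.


sp^2 = ((n1-1)*s1^2 + (n2-1)*s2^2)/(n1+n2-2)
(n1-1)*s1^2 = 19 * 96.27 = 1829.13
(n2-1)*s2^2 = 38 * 52.7 = 2002.6
numerator = 1829.13 + 2002.6 = 3831.73
n1+n2-2 = 57
sp^2 = 3831.73 / 57 = 20167/300 ≈ 67.223333

67.2233


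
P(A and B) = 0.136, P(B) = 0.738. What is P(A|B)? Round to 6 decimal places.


P(A|B) = P(A and B) / P(B) = 0.136 / 0.738 = 68/369 ≈ 0.18428184

0.184282


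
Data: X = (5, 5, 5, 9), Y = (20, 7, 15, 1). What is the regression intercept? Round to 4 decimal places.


a = ybar - b*xbar, where b = sum((xi-xbar)(yi-ybar)) / sum((xi-xbar)^2)
n = 4, xbar = 24/4 = 6, ybar = 43/4 = 10.75
Sxy = sum((xi-xbar)(yi-ybar)) = -39
Sxx = sum((xi-xbar)^2) = 12
b = Sxy / Sxx = -3.25
a = 10.75 - (-3.25) * 6 = 30.25

30.2500


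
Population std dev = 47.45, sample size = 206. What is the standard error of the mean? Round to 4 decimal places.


SE = sigma / sqrt(n)
sqrt(206) ≈ 14.352700
SE = 47.45 / 14.352700 ≈ 3.305998

3.3060


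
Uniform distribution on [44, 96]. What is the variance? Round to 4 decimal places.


Var = (b-a)^2 / 12
(b-a)^2 = (96 - 44)^2 = 2704
Var = 2704/12 ≈ 225.333333

225.3333


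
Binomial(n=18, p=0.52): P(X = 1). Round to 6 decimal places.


P = C(n,k) * p^k * (1-p)^(n-k)
C(18,1) = 18
p^k = 0.52^1 = 0.52
(1-p)^(n-k) = 0.48^17 ≈ 0.000003811545
P = 18 * 0.52 * 0.000003811545 ≈ 0.000036

0.000036


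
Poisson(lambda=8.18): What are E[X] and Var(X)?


E[X] = Var(X) = lambda = 8.18

8.18, 8.18


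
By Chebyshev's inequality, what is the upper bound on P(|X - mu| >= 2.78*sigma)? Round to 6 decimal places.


P <= 1/k^2
k^2 = 2.78^2 = 7.7284
1/k^2 = 1 / 7.7284 ≈ 0.12939289

0.129393


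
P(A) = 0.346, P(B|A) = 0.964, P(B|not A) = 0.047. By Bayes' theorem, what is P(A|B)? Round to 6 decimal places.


P(A|B) = P(B|A)*P(A) / P(B), P(B) = P(B|A)*P(A) + P(B|not A)*P(not A)
P(B|A)*P(A) = 0.964 * 0.346 = 0.333544
P(B|not A)*P(not A) = 0.047 * 0.654 = 0.030738
P(B) = 0.333544 + 0.030738 = 0.364282
P(A|B) = 0.333544 / 0.364282 ≈ 0.91562032

0.915620


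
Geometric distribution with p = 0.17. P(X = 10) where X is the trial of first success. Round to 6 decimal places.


P = (1-p)^(k-1) * p
(1-p)^(k-1) = 0.83^9 ≈ 0.1869403
P = 0.1869403 * 0.17 ≈ 0.03177984

0.031780


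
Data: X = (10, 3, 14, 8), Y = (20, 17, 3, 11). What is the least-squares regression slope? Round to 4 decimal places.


b = sum((xi-xbar)(yi-ybar)) / sum((xi-xbar)^2)
n = 4, xbar = 35/4 = 8.75, ybar = 51/4 = 12.75
Sxy = sum((xi-xbar)(yi-ybar)) = -65.25
Sxx = sum((xi-xbar)^2) = 62.75
b = Sxy / Sxx = -261/251 ≈ -1.039841

-1.0398


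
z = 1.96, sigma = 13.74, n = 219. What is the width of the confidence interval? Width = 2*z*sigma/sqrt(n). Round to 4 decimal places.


width = 2*z*sigma/sqrt(n)
2*z*sigma = 2 * 1.96 * 13.74 = 53.8608
sqrt(219) ≈ 14.798649
width = 53.8608 / 14.798649 ≈ 3.639576

3.6396


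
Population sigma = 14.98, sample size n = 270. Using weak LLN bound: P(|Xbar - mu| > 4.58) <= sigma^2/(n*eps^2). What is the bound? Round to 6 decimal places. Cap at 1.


bound = min(1, sigma^2/(n*eps^2))
sigma^2 = 14.98^2 = 224.4004
n*eps^2 = 270 * 4.58^2 = 270 * 20.9764 = 5663.628
sigma^2/(n*eps^2) = 224.4004 / 5663.628 ≈ 0.03962132

0.039621


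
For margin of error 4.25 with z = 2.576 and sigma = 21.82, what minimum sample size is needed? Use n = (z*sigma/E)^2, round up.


z*sigma/E = 2.576 * 21.82 / 4.25 ≈ 13.225487
(z*sigma/E)^2 ≈ 174.913508
round up: n = 175

175


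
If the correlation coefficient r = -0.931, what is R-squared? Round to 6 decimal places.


R^2 = r^2 = (-0.931)^2 = 0.866761

0.866761


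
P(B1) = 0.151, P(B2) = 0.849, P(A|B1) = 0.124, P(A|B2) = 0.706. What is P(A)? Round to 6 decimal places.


P(A) = P(A|B1)*P(B1) + P(A|B2)*P(B2)
P(A|B1)*P(B1) = 0.124 * 0.151 = 0.018724
P(A|B2)*P(B2) = 0.706 * 0.849 = 0.599394
P(A) = 0.018724 + 0.599394 = 0.618118

0.618118


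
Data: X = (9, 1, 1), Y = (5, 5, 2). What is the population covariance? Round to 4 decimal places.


Cov = (1/n)*sum((xi-xbar)(yi-ybar))
n = 3, xbar = 11/3 ≈ 3.666667, ybar = 12/3 = 4
sum((xi-xbar)(yi-ybar)) = 8
Cov = 8 / 3 = 8/3 ≈ 2.666667

2.6667


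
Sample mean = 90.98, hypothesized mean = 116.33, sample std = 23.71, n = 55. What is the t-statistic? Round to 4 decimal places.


t = (xbar - mu0) / (s/sqrt(n))
xbar - mu0 = 90.98 - 116.33 = -25.35
sqrt(55) ≈ 7.41619849
s/sqrt(n) = 23.71 / 7.41619849 ≈ 3.19705575
t = -25.35 / 3.19705575 ≈ -7.929170

-7.9292


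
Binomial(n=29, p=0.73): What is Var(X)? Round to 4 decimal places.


Var = n*p*(1-p) = 29 * 0.73 * 0.27 = 5.7159

5.7159


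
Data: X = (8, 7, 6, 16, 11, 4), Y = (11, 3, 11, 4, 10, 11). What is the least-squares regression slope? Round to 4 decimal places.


b = sum((xi-xbar)(yi-ybar)) / sum((xi-xbar)^2)
n = 6, xbar = 52/6 = 26/3 ≈ 8.666667, ybar = 50/6 = 25/3 ≈ 8.333333
Sxy = sum((xi-xbar)(yi-ybar)) = -121/3 ≈ -40.333333
Sxx = sum((xi-xbar)^2) = 274/3 ≈ 91.333333
b = Sxy / Sxx = -121/274 ≈ -0.441606

-0.4416


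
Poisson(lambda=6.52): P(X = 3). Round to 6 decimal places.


P = e^(-lam) * lam^k / k!
e^(-6.52) ≈ 0.001473669
lam^k = 6.52^3 = 277.167808
k! = 3! = 6
P = 0.001473669 * 277.167808 / 6 ≈ 0.068076

0.068076


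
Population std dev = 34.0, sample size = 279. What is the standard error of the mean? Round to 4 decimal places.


SE = sigma / sqrt(n)
sqrt(279) ≈ 16.703293
SE = 34.0 / 16.703293 ≈ 2.035527

2.0355


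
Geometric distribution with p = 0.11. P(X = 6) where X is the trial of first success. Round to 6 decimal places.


P = (1-p)^(k-1) * p
(1-p)^(k-1) = 0.89^5 ≈ 0.5584059
P = 0.5584059 * 0.11 ≈ 0.06142465

0.061425


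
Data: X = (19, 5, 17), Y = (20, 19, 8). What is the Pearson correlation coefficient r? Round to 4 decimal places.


r = sum((xi-xbar)(yi-ybar)) / sqrt(sum((xi-xbar)^2) * sum((yi-ybar)^2))
n = 3, xbar = 41/3 ≈ 13.666667, ybar = 47/3 ≈ 15.666667
Sxy = sum((xi-xbar)(yi-ybar)) = -94/3 ≈ -31.333333
Sxx = sum((xi-xbar)^2) = 344/3 ≈ 114.666667
Syy = sum((yi-ybar)^2) = 266/3 ≈ 88.666667
sqrt(Sxx*Syy) ≈ 100.832094
r = Sxy / sqrt(Sxx*Syy) = -31.333333 / 100.832094 ≈ -0.310748

-0.3107


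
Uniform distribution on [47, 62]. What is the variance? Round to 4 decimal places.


Var = (b-a)^2 / 12
(b-a)^2 = (62 - 47)^2 = 225
Var = 225/12 = 18.75

18.7500


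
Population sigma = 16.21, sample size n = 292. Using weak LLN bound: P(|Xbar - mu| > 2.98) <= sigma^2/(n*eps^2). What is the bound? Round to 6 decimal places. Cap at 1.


bound = min(1, sigma^2/(n*eps^2))
sigma^2 = 16.21^2 = 262.7641
n*eps^2 = 292 * 2.98^2 = 292 * 8.8804 = 2593.0768
sigma^2/(n*eps^2) = 262.7641 / 2593.0768 ≈ 0.10133294

0.101333


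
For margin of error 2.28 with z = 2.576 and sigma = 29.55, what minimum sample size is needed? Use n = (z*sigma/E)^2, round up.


z*sigma/E = 2.576 * 29.55 / 2.28 = 31717/950 ≈ 33.386316
(z*sigma/E)^2 ≈ 1114.646082
round up: n = 1115

1115


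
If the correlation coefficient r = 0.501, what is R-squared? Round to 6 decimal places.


R^2 = r^2 = (0.501)^2 = 0.251001

0.251001


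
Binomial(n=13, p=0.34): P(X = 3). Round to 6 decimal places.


P = C(n,k) * p^k * (1-p)^(n-k)
C(13,3) = 286
p^k = 0.34^3 = 0.039304
(1-p)^(n-k) = 0.66^10 ≈ 0.01568337
P = 286 * 0.039304 * 0.01568337 ≈ 0.176296

0.176296


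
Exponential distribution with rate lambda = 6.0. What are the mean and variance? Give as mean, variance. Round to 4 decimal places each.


mean = 1/lam, var = 1/lam^2
mean = 1 / 6.0 = 1/6 ≈ 0.166667
lam^2 = 6.0^2 = 36
var = 1 / 36 = 1/36 ≈ 0.027778

0.1667, 0.0278


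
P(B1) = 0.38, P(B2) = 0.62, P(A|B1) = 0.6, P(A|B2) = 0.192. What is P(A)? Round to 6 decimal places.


P(A) = P(A|B1)*P(B1) + P(A|B2)*P(B2)
P(A|B1)*P(B1) = 0.6 * 0.38 = 0.228
P(A|B2)*P(B2) = 0.192 * 0.62 = 0.11904
P(A) = 0.228 + 0.11904 = 0.34704

0.347040


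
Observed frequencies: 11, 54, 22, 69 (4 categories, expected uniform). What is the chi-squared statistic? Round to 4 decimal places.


chi2 = sum((O-E)^2/E), E = total/4
total = 156, E = 156/4 = 39
(11 - 39)^2 / 39 = 784 / 39 = 784/39 ≈ 20.102564
(54 - 39)^2 / 39 = 225 / 39 = 75/13 ≈ 5.769231
(22 - 39)^2 / 39 = 289 / 39 = 289/39 ≈ 7.410256
(69 - 39)^2 / 39 = 900 / 39 = 300/13 ≈ 23.076923
chi2 = 2198/39 ≈ 56.358974

56.3590


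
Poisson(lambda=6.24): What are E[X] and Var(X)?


E[X] = Var(X) = lambda = 6.24

6.24, 6.24


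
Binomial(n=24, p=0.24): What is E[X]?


E[X] = n*p = 24 * 0.24 = 5.76

5.76


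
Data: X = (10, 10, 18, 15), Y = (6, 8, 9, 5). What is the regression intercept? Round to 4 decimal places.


a = ybar - b*xbar, where b = sum((xi-xbar)(yi-ybar)) / sum((xi-xbar)^2)
n = 4, xbar = 53/4 = 13.25, ybar = 28/4 = 7
Sxy = sum((xi-xbar)(yi-ybar)) = 6
Sxx = sum((xi-xbar)^2) = 46.75
b = Sxy / Sxx = 24/187 ≈ 0.128342
a = 7 - 0.128342 * 13.25 = 991/187 ≈ 5.299465

5.2995


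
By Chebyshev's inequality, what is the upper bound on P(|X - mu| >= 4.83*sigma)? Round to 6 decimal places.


P <= 1/k^2
k^2 = 4.83^2 = 23.3289
1/k^2 = 1 / 23.3289 ≈ 0.04286529

0.042865


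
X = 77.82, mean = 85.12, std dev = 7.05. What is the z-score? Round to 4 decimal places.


z = (X - mu) / sigma
X - mu = 77.82 - 85.12 = -7.3
z = -7.3 / 7.05 = -146/141 ≈ -1.035461

-1.0355


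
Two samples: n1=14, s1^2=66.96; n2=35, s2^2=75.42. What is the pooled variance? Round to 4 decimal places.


sp^2 = ((n1-1)*s1^2 + (n2-1)*s2^2)/(n1+n2-2)
(n1-1)*s1^2 = 13 * 66.96 = 870.48
(n2-1)*s2^2 = 34 * 75.42 = 2564.28
numerator = 870.48 + 2564.28 = 3434.76
n1+n2-2 = 47
sp^2 = 3434.76 / 47 = 73.08

73.0800


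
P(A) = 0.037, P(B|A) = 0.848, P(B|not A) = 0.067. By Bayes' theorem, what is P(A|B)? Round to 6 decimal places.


P(A|B) = P(B|A)*P(A) / P(B), P(B) = P(B|A)*P(A) + P(B|not A)*P(not A)
P(B|A)*P(A) = 0.848 * 0.037 = 0.031376
P(B|not A)*P(not A) = 0.067 * 0.963 = 0.064521
P(B) = 0.031376 + 0.064521 = 0.095897
P(A|B) = 0.031376 / 0.095897 ≈ 0.32718437

0.327184


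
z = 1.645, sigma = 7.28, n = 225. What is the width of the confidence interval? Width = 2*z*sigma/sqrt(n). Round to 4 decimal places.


width = 2*z*sigma/sqrt(n)
2*z*sigma = 2 * 1.645 * 7.28 = 23.9512
sqrt(225) = 15
width = 23.9512 / 15 ≈ 1.596747

1.5967


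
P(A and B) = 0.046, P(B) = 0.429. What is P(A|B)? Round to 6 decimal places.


P(A|B) = P(A and B) / P(B) = 0.046 / 0.429 = 46/429 ≈ 0.10722611

0.107226


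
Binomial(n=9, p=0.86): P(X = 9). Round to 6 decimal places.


P = C(n,k) * p^k * (1-p)^(n-k)
C(9,9) = 1
p^k = 0.86^9 ≈ 0.2573274
(1-p)^(n-k) = 0.14^0 = 1
P = 1 * 0.2573274 * 1 ≈ 0.257327

0.257327


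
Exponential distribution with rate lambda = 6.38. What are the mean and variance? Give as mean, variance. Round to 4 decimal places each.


mean = 1/lam, var = 1/lam^2
mean = 1 / 6.38 = 50/319 ≈ 0.156740
lam^2 = 6.38^2 = 40.7044
var = 1 / 40.7044 ≈ 0.024567

0.1567, 0.0246


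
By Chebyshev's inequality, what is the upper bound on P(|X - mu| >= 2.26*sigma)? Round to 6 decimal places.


P <= 1/k^2
k^2 = 2.26^2 = 5.1076
1/k^2 = 1 / 5.1076 ≈ 0.19578667

0.195787


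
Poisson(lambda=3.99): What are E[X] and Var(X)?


E[X] = Var(X) = lambda = 3.99

3.99, 3.99


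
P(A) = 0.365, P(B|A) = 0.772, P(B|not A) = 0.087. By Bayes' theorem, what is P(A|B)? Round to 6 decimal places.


P(A|B) = P(B|A)*P(A) / P(B), P(B) = P(B|A)*P(A) + P(B|not A)*P(not A)
P(B|A)*P(A) = 0.772 * 0.365 = 0.28178
P(B|not A)*P(not A) = 0.087 * 0.635 = 0.055245
P(B) = 0.28178 + 0.055245 = 0.337025
P(A|B) = 0.28178 / 0.337025 ≈ 0.83608041

0.836080


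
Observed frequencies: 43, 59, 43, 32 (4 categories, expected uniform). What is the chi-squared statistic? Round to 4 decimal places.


chi2 = sum((O-E)^2/E), E = total/4
total = 177, E = 177/4 = 44.25
(43 - 44.25)^2 / 44.25 = 1.5625 / 44.25 = 25/708 ≈ 0.035311
(59 - 44.25)^2 / 44.25 = 217.5625 / 44.25 = 59/12 ≈ 4.916667
(43 - 44.25)^2 / 44.25 = 1.5625 / 44.25 = 25/708 ≈ 0.035311
(32 - 44.25)^2 / 44.25 = 150.0625 / 44.25 = 2401/708 ≈ 3.391243
chi2 = 1483/177 ≈ 8.378531

8.3785


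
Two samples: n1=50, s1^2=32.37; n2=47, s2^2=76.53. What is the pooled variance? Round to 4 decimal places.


sp^2 = ((n1-1)*s1^2 + (n2-1)*s2^2)/(n1+n2-2)
(n1-1)*s1^2 = 49 * 32.37 = 1586.13
(n2-1)*s2^2 = 46 * 76.53 = 3520.38
numerator = 1586.13 + 3520.38 = 5106.51
n1+n2-2 = 95
sp^2 = 5106.51 / 95 = 510651/9500 ≈ 53.752737

53.7527


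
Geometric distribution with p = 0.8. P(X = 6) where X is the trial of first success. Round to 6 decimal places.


P = (1-p)^(k-1) * p
(1-p)^(k-1) = 0.2^5 = 0.00032
P = 0.00032 * 0.8 = 0.000256

0.000256


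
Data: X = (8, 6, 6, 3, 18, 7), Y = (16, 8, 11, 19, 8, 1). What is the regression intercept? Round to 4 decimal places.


a = ybar - b*xbar, where b = sum((xi-xbar)(yi-ybar)) / sum((xi-xbar)^2)
n = 6, xbar = 48/6 = 8, ybar = 63/6 = 10.5
Sxy = sum((xi-xbar)(yi-ybar)) = -54
Sxx = sum((xi-xbar)^2) = 134
b = Sxy / Sxx = -27/67 ≈ -0.402985
a = 10.5 - (-0.402985) * 8 = 1839/134 ≈ 13.723881

13.7239


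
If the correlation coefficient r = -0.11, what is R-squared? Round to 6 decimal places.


R^2 = r^2 = (-0.11)^2 = 0.0121

0.012100


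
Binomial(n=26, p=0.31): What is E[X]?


E[X] = n*p = 26 * 0.31 = 8.06

8.06


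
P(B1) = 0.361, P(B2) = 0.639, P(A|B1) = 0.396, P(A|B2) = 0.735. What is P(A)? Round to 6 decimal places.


P(A) = P(A|B1)*P(B1) + P(A|B2)*P(B2)
P(A|B1)*P(B1) = 0.396 * 0.361 = 0.142956
P(A|B2)*P(B2) = 0.735 * 0.639 = 0.469665
P(A) = 0.142956 + 0.469665 = 0.612621

0.612621


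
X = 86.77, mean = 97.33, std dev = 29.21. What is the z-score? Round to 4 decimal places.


z = (X - mu) / sigma
X - mu = 86.77 - 97.33 = -10.56
z = -10.56 / 29.21 = -1056/2921 ≈ -0.361520

-0.3615


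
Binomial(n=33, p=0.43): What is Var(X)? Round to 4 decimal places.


Var = n*p*(1-p) = 33 * 0.43 * 0.57 = 8.0883

8.0883


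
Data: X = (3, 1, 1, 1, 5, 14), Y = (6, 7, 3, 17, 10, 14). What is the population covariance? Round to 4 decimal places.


Cov = (1/n)*sum((xi-xbar)(yi-ybar))
n = 6, xbar = 25/6 ≈ 4.166667, ybar = 57/6 = 9.5
sum((xi-xbar)(yi-ybar)) = 53.5
Cov = 53.5 / 6 = 107/12 ≈ 8.916667

8.9167


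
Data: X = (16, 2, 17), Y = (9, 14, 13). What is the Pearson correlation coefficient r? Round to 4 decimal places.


r = sum((xi-xbar)(yi-ybar)) / sqrt(sum((xi-xbar)^2) * sum((yi-ybar)^2))
n = 3, xbar = 35/3 ≈ 11.666667, ybar = 36/3 = 12
Sxy = sum((xi-xbar)(yi-ybar)) = -27
Sxx = sum((xi-xbar)^2) = 422/3 ≈ 140.666667
Syy = sum((yi-ybar)^2) = 14
sqrt(Sxx*Syy) ≈ 44.377171
r = Sxy / sqrt(Sxx*Syy) = -27 / 44.377171 ≈ -0.608421

-0.6084


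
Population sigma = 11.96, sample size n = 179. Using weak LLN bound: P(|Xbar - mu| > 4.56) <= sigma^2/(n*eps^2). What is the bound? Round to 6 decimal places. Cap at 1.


bound = min(1, sigma^2/(n*eps^2))
sigma^2 = 11.96^2 = 143.0416
n*eps^2 = 179 * 4.56^2 = 179 * 20.7936 = 3722.0544
sigma^2/(n*eps^2) = 143.0416 / 3722.0544 ≈ 0.03843082

0.038431


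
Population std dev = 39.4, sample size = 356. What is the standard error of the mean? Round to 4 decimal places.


SE = sigma / sqrt(n)
sqrt(356) ≈ 18.867962
SE = 39.4 / 18.867962 ≈ 2.088196

2.0882


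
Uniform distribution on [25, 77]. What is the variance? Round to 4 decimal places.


Var = (b-a)^2 / 12
(b-a)^2 = (77 - 25)^2 = 2704
Var = 2704/12 ≈ 225.333333

225.3333


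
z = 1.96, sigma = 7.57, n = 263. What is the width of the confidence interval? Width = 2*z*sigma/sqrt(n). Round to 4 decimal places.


width = 2*z*sigma/sqrt(n)
2*z*sigma = 2 * 1.96 * 7.57 = 29.6744
sqrt(263) ≈ 16.217275
width = 29.6744 / 16.217275 ≈ 1.829802

1.8298


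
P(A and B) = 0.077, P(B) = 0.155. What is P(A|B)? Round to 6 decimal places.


P(A|B) = P(A and B) / P(B) = 0.077 / 0.155 = 77/155 ≈ 0.49677419

0.496774


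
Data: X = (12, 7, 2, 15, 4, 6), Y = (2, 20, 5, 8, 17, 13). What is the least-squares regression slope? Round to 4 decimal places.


b = sum((xi-xbar)(yi-ybar)) / sum((xi-xbar)^2)
n = 6, xbar = 46/6 = 23/3 ≈ 7.666667, ybar = 65/6 ≈ 10.833333
Sxy = sum((xi-xbar)(yi-ybar)) = -175/3 ≈ -58.333333
Sxx = sum((xi-xbar)^2) = 364/3 ≈ 121.333333
b = Sxy / Sxx = -25/52 ≈ -0.480769

-0.4808


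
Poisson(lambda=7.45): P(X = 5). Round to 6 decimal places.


P = e^(-lam) * lam^k / k!
e^(-7.45) ≈ 0.0005814416
lam^k = 7.45^5 ≈ 22949.929922
k! = 5! = 120
P = 0.0005814416 * 22949.929922 / 120 ≈ 0.111200

0.111200


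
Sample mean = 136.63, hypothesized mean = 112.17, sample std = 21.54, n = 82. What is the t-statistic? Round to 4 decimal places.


t = (xbar - mu0) / (s/sqrt(n))
xbar - mu0 = 136.63 - 112.17 = 24.46
sqrt(82) ≈ 9.05538514
s/sqrt(n) = 21.54 / 9.05538514 ≈ 2.37869507
t = 24.46 / 2.37869507 ≈ 10.282949

10.2829


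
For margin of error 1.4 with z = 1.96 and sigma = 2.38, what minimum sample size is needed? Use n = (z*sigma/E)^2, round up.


z*sigma/E = 1.96 * 2.38 / 1.4 = 3.332
(z*sigma/E)^2 = 11.102224
round up: n = 12

12


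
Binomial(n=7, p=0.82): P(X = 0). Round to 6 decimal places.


P = C(n,k) * p^k * (1-p)^(n-k)
C(7,0) = 1
p^k = 0.82^0 = 1
(1-p)^(n-k) = 0.18^7 ≈ 0.000006122200
P = 1 * 1 * 0.000006122200 ≈ 0.000006

0.000006


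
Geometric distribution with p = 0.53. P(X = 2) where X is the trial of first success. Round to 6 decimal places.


P = (1-p)^(k-1) * p
(1-p)^(k-1) = 0.47^1 = 0.47
P = 0.47 * 0.53 = 0.2491

0.249100


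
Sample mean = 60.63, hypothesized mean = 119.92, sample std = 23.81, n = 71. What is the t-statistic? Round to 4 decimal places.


t = (xbar - mu0) / (s/sqrt(n))
xbar - mu0 = 60.63 - 119.92 = -59.29
sqrt(71) ≈ 8.42614977
s/sqrt(n) = 23.81 / 8.42614977 ≈ 2.82572713
t = -59.29 / 2.82572713 ≈ -20.982210

-20.9822


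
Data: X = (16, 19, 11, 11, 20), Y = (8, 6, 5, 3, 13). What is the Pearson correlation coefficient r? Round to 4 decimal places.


r = sum((xi-xbar)(yi-ybar)) / sqrt(sum((xi-xbar)^2) * sum((yi-ybar)^2))
n = 5, xbar = 77/5 = 15.4, ybar = 35/5 = 7
Sxy = sum((xi-xbar)(yi-ybar)) = 51
Sxx = sum((xi-xbar)^2) = 73.2
Syy = sum((yi-ybar)^2) = 58
sqrt(Sxx*Syy) ≈ 65.158269
r = Sxy / sqrt(Sxx*Syy) = 51 / 65.158269 ≈ 0.782710

0.7827


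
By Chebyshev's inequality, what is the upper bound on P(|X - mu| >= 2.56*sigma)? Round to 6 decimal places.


P <= 1/k^2
k^2 = 2.56^2 = 6.5536
1/k^2 = 1 / 6.5536 = 625/4096 ≈ 0.15258789

0.152588


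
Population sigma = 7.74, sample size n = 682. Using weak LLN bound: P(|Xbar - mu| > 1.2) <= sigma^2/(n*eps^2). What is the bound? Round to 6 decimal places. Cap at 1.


bound = min(1, sigma^2/(n*eps^2))
sigma^2 = 7.74^2 = 59.9076
n*eps^2 = 682 * 1.2^2 = 682 * 1.44 = 982.08
sigma^2/(n*eps^2) = 59.9076 / 982.08 ≈ 0.06100073

0.061001


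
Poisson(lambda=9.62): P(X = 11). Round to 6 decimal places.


P = e^(-lam) * lam^k / k!
e^(-9.62) ≈ 0.00006638762
lam^k = 9.62^11 ≈ 65301896223.621879
k! = 11! = 39916800
P = 0.00006638762 * 65301896223.621879 / 39916800 ≈ 0.108607

0.108607


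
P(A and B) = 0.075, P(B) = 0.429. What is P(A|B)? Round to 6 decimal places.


P(A|B) = P(A and B) / P(B) = 0.075 / 0.429 = 25/143 ≈ 0.17482517

0.174825


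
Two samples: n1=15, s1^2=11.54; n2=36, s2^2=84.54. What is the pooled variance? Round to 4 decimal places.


sp^2 = ((n1-1)*s1^2 + (n2-1)*s2^2)/(n1+n2-2)
(n1-1)*s1^2 = 14 * 11.54 = 161.56
(n2-1)*s2^2 = 35 * 84.54 = 2958.9
numerator = 161.56 + 2958.9 = 3120.46
n1+n2-2 = 49
sp^2 = 3120.46 / 49 = 22289/350 ≈ 63.682857

63.6829


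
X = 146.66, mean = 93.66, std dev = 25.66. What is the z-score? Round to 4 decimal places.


z = (X - mu) / sigma
X - mu = 146.66 - 93.66 = 53
z = 53 / 25.66 = 2650/1283 ≈ 2.065472

2.0655


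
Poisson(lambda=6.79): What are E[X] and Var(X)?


E[X] = Var(X) = lambda = 6.79

6.79, 6.79


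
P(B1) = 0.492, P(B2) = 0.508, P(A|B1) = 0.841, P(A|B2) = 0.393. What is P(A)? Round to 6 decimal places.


P(A) = P(A|B1)*P(B1) + P(A|B2)*P(B2)
P(A|B1)*P(B1) = 0.841 * 0.492 = 0.413772
P(A|B2)*P(B2) = 0.393 * 0.508 = 0.199644
P(A) = 0.413772 + 0.199644 = 0.613416

0.613416


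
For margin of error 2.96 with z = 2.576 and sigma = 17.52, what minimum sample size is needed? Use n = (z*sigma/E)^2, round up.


z*sigma/E = 2.576 * 17.52 / 2.96 = 70518/4625 ≈ 15.247135
(z*sigma/E)^2 ≈ 232.475130
round up: n = 233

233


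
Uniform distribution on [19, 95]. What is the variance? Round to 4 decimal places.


Var = (b-a)^2 / 12
(b-a)^2 = (95 - 19)^2 = 5776
Var = 5776/12 ≈ 481.333333

481.3333


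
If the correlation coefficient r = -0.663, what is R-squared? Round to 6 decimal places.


R^2 = r^2 = (-0.663)^2 = 0.439569

0.439569


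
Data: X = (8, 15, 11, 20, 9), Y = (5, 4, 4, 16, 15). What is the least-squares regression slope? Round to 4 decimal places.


b = sum((xi-xbar)(yi-ybar)) / sum((xi-xbar)^2)
n = 5, xbar = 63/5 = 12.6, ybar = 44/5 = 8.8
Sxy = sum((xi-xbar)(yi-ybar)) = 44.6
Sxx = sum((xi-xbar)^2) = 97.2
b = Sxy / Sxx = 223/486 ≈ 0.458848

0.4588


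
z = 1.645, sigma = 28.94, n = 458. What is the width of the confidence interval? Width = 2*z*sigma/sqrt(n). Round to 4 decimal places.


width = 2*z*sigma/sqrt(n)
2*z*sigma = 2 * 1.645 * 28.94 = 95.2126
sqrt(458) ≈ 21.400935
width = 95.2126 / 21.400935 ≈ 4.448993

4.4490


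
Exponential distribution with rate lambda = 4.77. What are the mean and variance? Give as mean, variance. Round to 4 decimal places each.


mean = 1/lam, var = 1/lam^2
mean = 1 / 4.77 = 100/477 ≈ 0.209644
lam^2 = 4.77^2 = 22.7529
var = 1 / 22.7529 ≈ 0.043950

0.2096, 0.0440


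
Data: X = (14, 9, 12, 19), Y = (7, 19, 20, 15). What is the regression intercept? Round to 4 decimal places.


a = ybar - b*xbar, where b = sum((xi-xbar)(yi-ybar)) / sum((xi-xbar)^2)
n = 4, xbar = 54/4 = 13.5, ybar = 61/4 = 15.25
Sxy = sum((xi-xbar)(yi-ybar)) = -29.5
Sxx = sum((xi-xbar)^2) = 53
b = Sxy / Sxx = -59/106 ≈ -0.556604
a = 15.25 - (-0.556604) * 13.5 = 2413/106 ≈ 22.764151

22.7642


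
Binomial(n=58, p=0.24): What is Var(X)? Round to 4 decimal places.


Var = n*p*(1-p) = 58 * 0.24 * 0.76 = 10.5792

10.5792


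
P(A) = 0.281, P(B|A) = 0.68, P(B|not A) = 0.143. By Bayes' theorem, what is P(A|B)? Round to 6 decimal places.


P(A|B) = P(B|A)*P(A) / P(B), P(B) = P(B|A)*P(A) + P(B|not A)*P(not A)
P(B|A)*P(A) = 0.68 * 0.281 = 0.19108
P(B|not A)*P(not A) = 0.143 * 0.719 = 0.102817
P(B) = 0.19108 + 0.102817 = 0.293897
P(A|B) = 0.19108 / 0.293897 ≈ 0.65015975

0.650160


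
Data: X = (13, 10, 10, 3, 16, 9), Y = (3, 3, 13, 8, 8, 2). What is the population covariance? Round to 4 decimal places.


Cov = (1/n)*sum((xi-xbar)(yi-ybar))
n = 6, xbar = 61/6 ≈ 10.166667, ybar = 37/6 ≈ 6.166667
sum((xi-xbar)(yi-ybar)) = -43/6 ≈ -7.166667
Cov = -7.166667 / 6 = -43/36 ≈ -1.194444

-1.1944


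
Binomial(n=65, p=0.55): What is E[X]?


E[X] = n*p = 65 * 0.55 = 35.75

35.75


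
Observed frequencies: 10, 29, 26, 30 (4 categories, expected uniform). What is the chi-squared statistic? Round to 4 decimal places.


chi2 = sum((O-E)^2/E), E = total/4
total = 95, E = 95/4 = 23.75
(10 - 23.75)^2 / 23.75 = 189.0625 / 23.75 = 605/76 ≈ 7.960526
(29 - 23.75)^2 / 23.75 = 27.5625 / 23.75 = 441/380 ≈ 1.160526
(26 - 23.75)^2 / 23.75 = 5.0625 / 23.75 = 81/380 ≈ 0.213158
(30 - 23.75)^2 / 23.75 = 39.0625 / 23.75 = 125/76 ≈ 1.644737
chi2 = 1043/95 ≈ 10.978947

10.9789


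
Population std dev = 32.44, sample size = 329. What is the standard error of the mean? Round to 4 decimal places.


SE = sigma / sqrt(n)
sqrt(329) ≈ 18.138357
SE = 32.44 / 18.138357 ≈ 1.788475

1.7885


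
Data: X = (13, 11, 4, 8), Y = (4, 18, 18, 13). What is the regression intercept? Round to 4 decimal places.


a = ybar - b*xbar, where b = sum((xi-xbar)(yi-ybar)) / sum((xi-xbar)^2)
n = 4, xbar = 36/4 = 9, ybar = 53/4 = 13.25
Sxy = sum((xi-xbar)(yi-ybar)) = -51
Sxx = sum((xi-xbar)^2) = 46
b = Sxy / Sxx = -51/46 ≈ -1.108696
a = 13.25 - (-1.108696) * 9 = 2137/92 ≈ 23.228261

23.2283


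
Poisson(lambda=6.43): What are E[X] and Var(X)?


E[X] = Var(X) = lambda = 6.43

6.43, 6.43


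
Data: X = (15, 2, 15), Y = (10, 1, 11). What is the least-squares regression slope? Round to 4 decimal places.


b = sum((xi-xbar)(yi-ybar)) / sum((xi-xbar)^2)
n = 3, xbar = 32/3 ≈ 10.666667, ybar = 22/3 ≈ 7.333333
Sxy = sum((xi-xbar)(yi-ybar)) = 247/3 ≈ 82.333333
Sxx = sum((xi-xbar)^2) = 338/3 ≈ 112.666667
b = Sxy / Sxx = 19/26 ≈ 0.730769

0.7308


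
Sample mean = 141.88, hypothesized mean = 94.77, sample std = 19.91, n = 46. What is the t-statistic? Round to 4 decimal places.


t = (xbar - mu0) / (s/sqrt(n))
xbar - mu0 = 141.88 - 94.77 = 47.11
sqrt(46) ≈ 6.78232998
s/sqrt(n) = 19.91 / 6.78232998 ≈ 2.93556935
t = 47.11 / 2.93556935 ≈ 16.047994

16.0480


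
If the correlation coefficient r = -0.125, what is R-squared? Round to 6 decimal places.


R^2 = r^2 = (-0.125)^2 = 0.015625

0.015625


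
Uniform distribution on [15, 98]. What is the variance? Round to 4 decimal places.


Var = (b-a)^2 / 12
(b-a)^2 = (98 - 15)^2 = 6889
Var = 6889/12 ≈ 574.083333

574.0833


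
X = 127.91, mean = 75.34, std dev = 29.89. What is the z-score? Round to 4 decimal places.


z = (X - mu) / sigma
X - mu = 127.91 - 75.34 = 52.57
z = 52.57 / 29.89 = 751/427 ≈ 1.758782

1.7588


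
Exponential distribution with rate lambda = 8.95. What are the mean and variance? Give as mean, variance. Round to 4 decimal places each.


mean = 1/lam, var = 1/lam^2
mean = 1 / 8.95 = 20/179 ≈ 0.111732
lam^2 = 8.95^2 = 80.1025
var = 1 / 80.1025 ≈ 0.012484

0.1117, 0.0125


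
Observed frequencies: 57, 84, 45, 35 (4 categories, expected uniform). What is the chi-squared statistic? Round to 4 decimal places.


chi2 = sum((O-E)^2/E), E = total/4
total = 221, E = 221/4 = 55.25
(57 - 55.25)^2 / 55.25 = 3.0625 / 55.25 = 49/884 ≈ 0.055430
(84 - 55.25)^2 / 55.25 = 826.5625 / 55.25 = 13225/884 ≈ 14.960407
(45 - 55.25)^2 / 55.25 = 105.0625 / 55.25 = 1681/884 ≈ 1.901584
(35 - 55.25)^2 / 55.25 = 410.0625 / 55.25 = 6561/884 ≈ 7.421946
chi2 = 5379/221 ≈ 24.339367

24.3394


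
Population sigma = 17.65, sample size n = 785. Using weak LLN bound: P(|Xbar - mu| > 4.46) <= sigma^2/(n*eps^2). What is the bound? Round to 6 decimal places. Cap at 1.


bound = min(1, sigma^2/(n*eps^2))
sigma^2 = 17.65^2 = 311.5225
n*eps^2 = 785 * 4.46^2 = 785 * 19.8916 = 15614.906
sigma^2/(n*eps^2) = 311.5225 / 15614.906 ≈ 0.01995033

0.019950


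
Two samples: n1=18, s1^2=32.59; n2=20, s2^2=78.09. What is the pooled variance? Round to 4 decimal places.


sp^2 = ((n1-1)*s1^2 + (n2-1)*s2^2)/(n1+n2-2)
(n1-1)*s1^2 = 17 * 32.59 = 554.03
(n2-1)*s2^2 = 19 * 78.09 = 1483.71
numerator = 554.03 + 1483.71 = 2037.74
n1+n2-2 = 36
sp^2 = 2037.74 / 36 = 101887/1800 ≈ 56.603889

56.6039
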